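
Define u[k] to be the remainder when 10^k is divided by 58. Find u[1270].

Computing terms: u[0] = 1; u[1] = 10; u[2] = 42; u[3] = 14; u[4] = 24; u[5] = 8; u[6] = 22; u[7] = 46; u[8] = 54; u[9] = 18; u[10] = 6; u[11] = 2; u[12] = 20; u[13] = 26; u[14] = 28; u[15] = 48; u[16] = 16; u[17] = 44; u[18] = 34; u[19] = 50; u[20] = 36; u[21] = 12; u[22] = 4; u[23] = 40; u[24] = 52; u[25] = 56; u[26] = 38; u[27] = 32; u[28] = 30; u[29] = 10.
Since u[29] = u[1] = 10, the sequence is eventually periodic: after a pre-period of length 1 it cycles with period 28.
For k ≥ 1, u[k] depends only on (k - 1) mod 28. (1270 - 1) mod 28 = 9, so u[1270] = u[10] = 6.

6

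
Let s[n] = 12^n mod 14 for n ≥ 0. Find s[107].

10

Computing terms: s[0] = 1, s[1] = 12, s[2] = 4, s[3] = 6, s[4] = 2, s[5] = 10, s[6] = 8, s[7] = 12.
Since s[7] = s[1] = 12, the sequence is eventually periodic: after a pre-period of length 1 it cycles with period 6.
For n ≥ 1, s[n] depends only on (n - 1) mod 6. (107 - 1) mod 6 = 4, so s[107] = s[5] = 10.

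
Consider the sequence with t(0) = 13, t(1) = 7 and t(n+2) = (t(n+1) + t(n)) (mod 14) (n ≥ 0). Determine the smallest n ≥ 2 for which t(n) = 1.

We have t(0) = 13; t(1) = 7; t(2) = 6; t(3) = 13; t(4) = 5; t(5) = 4; t(6) = 9; t(7) = 13; t(8) = 8; t(9) = 7; t(10) = 1; t(11) = 8; t(12) = 9; t(13) = 3; t(14) = 12; t(15) = 1; t(16) = 13; t(17) = 0; t(18) = 13; t(19) = 13; t(20) = 12; t(21) = 11; t(22) = 9; t(23) = 6; t(24) = 1; t(25) = 7; t(26) = 8; t(27) = 1; t(28) = 9; t(29) = 10; t(30) = 5; t(31) = 1; t(32) = 6; t(33) = 7; t(34) = 13; t(35) = 6; t(36) = 5; t(37) = 11; t(38) = 2; t(39) = 13; t(40) = 1; t(41) = 0; t(42) = 1; t(43) = 1; t(44) = 2; t(45) = 3; t(46) = 5; t(47) = 8; t(48) = 13; t(49) = 7.
Since (t(48), t(49)) = (t(0), t(1)) = (13, 7) (two consecutive terms determine the rest), the sequence is periodic with period 48.
The value 1 first appears (with n ≥ 2) at t(10).

10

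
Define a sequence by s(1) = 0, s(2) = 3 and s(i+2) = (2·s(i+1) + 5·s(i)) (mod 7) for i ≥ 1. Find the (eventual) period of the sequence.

We have s(1) = 0,  s(2) = 3,  s(3) = 6,  s(4) = 6,  s(5) = 0,  s(6) = 2,  s(7) = 4,  s(8) = 4,  s(9) = 0,  s(10) = 6,  s(11) = 5,  s(12) = 5,  s(13) = 0,  s(14) = 4,  s(15) = 1,  s(16) = 1,  s(17) = 0,  s(18) = 5,  s(19) = 3,  s(20) = 3,  s(21) = 0,  s(22) = 1,  s(23) = 2,  s(24) = 2,  s(25) = 0,  s(26) = 3.
The sequence repeats with period 24.

24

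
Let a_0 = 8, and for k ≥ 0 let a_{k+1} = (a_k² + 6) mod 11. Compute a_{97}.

0

Computing terms: a_0 = 8,  a_1 = 4,  a_2 = 0,  a_3 = 6,  a_4 = 9,  a_5 = 10,  a_6 = 7,  a_7 = 0.
Since a_7 = a_2 = 0, the sequence is eventually periodic: after a pre-period of length 2 it cycles with period 5.
For k ≥ 2, a_k depends only on (k - 2) mod 5. (97 - 2) mod 5 = 0, so a_{97} = a_2 = 0.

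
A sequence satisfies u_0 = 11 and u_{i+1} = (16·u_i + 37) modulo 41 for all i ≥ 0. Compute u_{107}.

u_0 = 11; u_1 = 8; u_2 = 1; u_3 = 12; u_4 = 24; u_5 = 11.
Since u_5 = u_0 = 11, the sequence is periodic with period 5.
So u_{107} = u_{0 + ((107-0) mod 5)} = u_2 = 1.

1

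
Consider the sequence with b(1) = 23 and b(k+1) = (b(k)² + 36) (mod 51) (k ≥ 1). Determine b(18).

Listing terms: b(1) = 23,  b(2) = 4,  b(3) = 1,  b(4) = 37,  b(5) = 28,  b(6) = 4.
Since b(6) = b(2) = 4, the sequence is eventually periodic: after a pre-period of length 1 it cycles with period 4.
For k ≥ 2, b(k) depends only on (k - 2) mod 4. (18 - 2) mod 4 = 0, so b(18) = b(2) = 4.

4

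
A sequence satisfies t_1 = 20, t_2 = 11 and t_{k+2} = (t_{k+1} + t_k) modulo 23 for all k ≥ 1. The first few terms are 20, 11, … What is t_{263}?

17

t_1 = 20; t_2 = 11; t_3 = 8; t_4 = 19; t_5 = 4; t_6 = 0; t_7 = 4; t_8 = 4; t_9 = 8; t_{10} = 12; t_{11} = 20; t_{12} = 9; t_{13} = 6; t_{14} = 15; t_{15} = 21; t_{16} = 13; t_{17} = 11; t_{18} = 1; t_{19} = 12; t_{20} = 13; t_{21} = 2; t_{22} = 15; t_{23} = 17; t_{24} = 9; t_{25} = 3; t_{26} = 12; t_{27} = 15; t_{28} = 4; t_{29} = 19; t_{30} = 0; t_{31} = 19; t_{32} = 19; t_{33} = 15; t_{34} = 11; t_{35} = 3; t_{36} = 14; t_{37} = 17; t_{38} = 8; t_{39} = 2; t_{40} = 10; t_{41} = 12; t_{42} = 22; t_{43} = 11; t_{44} = 10; t_{45} = 21; t_{46} = 8; t_{47} = 6; t_{48} = 14; t_{49} = 20; t_{50} = 11.
The sequence repeats with period 48.
(263 - 1) mod 48 = 22, so t_{263} = t_{23} = 17.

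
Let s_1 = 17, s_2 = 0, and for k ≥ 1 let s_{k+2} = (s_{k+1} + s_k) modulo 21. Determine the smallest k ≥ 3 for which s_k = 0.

10

We have s_1 = 17,  s_2 = 0,  s_3 = 17,  s_4 = 17,  s_5 = 13,  s_6 = 9,  s_7 = 1,  s_8 = 10,  s_9 = 11,  s_{10} = 0,  s_{11} = 11,  s_{12} = 11,  s_{13} = 1,  s_{14} = 12,  s_{15} = 13,  s_{16} = 4,  s_{17} = 17,  s_{18} = 0.
Since (s_{17}, s_{18}) = (s_1, s_2) = (17, 0) (two consecutive terms determine the rest), the sequence is periodic with period 16.
The value 0 first appears (with k ≥ 3) at s_{10}.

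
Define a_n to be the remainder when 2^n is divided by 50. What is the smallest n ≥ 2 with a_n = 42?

a_1 = 2; a_2 = 4; a_3 = 8; a_4 = 16; a_5 = 32; a_6 = 14; a_7 = 28; a_8 = 6; a_9 = 12; a_{10} = 24; a_{11} = 48; a_{12} = 46; a_{13} = 42; a_{14} = 34; a_{15} = 18; a_{16} = 36; a_{17} = 22; a_{18} = 44; a_{19} = 38; a_{20} = 26; a_{21} = 2.
Since a_{21} = a_1 = 2, the sequence is periodic with period 20.
The value 42 first appears (with n ≥ 2) at a_{13}.

13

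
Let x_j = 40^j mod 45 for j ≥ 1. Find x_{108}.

Listing terms: x_1 = 40; x_2 = 25; x_3 = 10; x_4 = 40.
The sequence repeats with period 3.
(108 - 1) mod 3 = 2, so x_{108} = x_3 = 10.

10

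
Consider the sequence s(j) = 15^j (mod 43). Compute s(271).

We have s(0) = 1,  s(1) = 15,  s(2) = 10,  s(3) = 21,  s(4) = 14,  s(5) = 38,  s(6) = 11,  s(7) = 36,  s(8) = 24,  s(9) = 16,  s(10) = 25,  s(11) = 31,  s(12) = 35,  s(13) = 9,  s(14) = 6,  s(15) = 4,  s(16) = 17,  s(17) = 40,  s(18) = 41,  s(19) = 13,  s(20) = 23,  s(21) = 1.
The sequence repeats with period 21.
(271 - 0) mod 21 = 19, so s(271) = s(19) = 13.

13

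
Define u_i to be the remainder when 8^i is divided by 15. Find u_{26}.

4

We have u_0 = 1; u_1 = 8; u_2 = 4; u_3 = 2; u_4 = 1.
Since u_4 = u_0 = 1, the sequence is periodic with period 4.
So u_{26} = u_{0 + ((26-0) mod 4)} = u_2 = 4.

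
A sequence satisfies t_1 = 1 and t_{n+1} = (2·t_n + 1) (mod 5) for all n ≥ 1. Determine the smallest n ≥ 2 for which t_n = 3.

2

Computing terms: t_1 = 1; t_2 = 3; t_3 = 2; t_4 = 0; t_5 = 1.
Since t_5 = t_1 = 1, the sequence is periodic with period 4.
The value 3 first appears (with n ≥ 2) at t_2.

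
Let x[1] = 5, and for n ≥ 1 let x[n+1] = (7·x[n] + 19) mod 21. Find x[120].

19

Listing terms: x[1] = 5, x[2] = 12, x[3] = 19, x[4] = 5.
The sequence repeats with period 3.
So x[120] = x[1 + ((120-1) mod 3)] = x[3] = 19.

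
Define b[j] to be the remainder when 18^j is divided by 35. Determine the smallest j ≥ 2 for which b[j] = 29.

6

We have b[1] = 18, b[2] = 9, b[3] = 22, b[4] = 11, b[5] = 23, b[6] = 29, b[7] = 32, b[8] = 16, b[9] = 8, b[10] = 4, b[11] = 2, b[12] = 1, b[13] = 18.
The sequence repeats with period 12.
The value 29 first appears (with j ≥ 2) at b[6].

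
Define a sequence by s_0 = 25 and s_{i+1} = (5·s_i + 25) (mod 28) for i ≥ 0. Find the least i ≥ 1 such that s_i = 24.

We have s_0 = 25,  s_1 = 10,  s_2 = 19,  s_3 = 8,  s_4 = 9,  s_5 = 14,  s_6 = 11,  s_7 = 24,  s_8 = 5,  s_9 = 22,  s_{10} = 23,  s_{11} = 0,  s_{12} = 25.
Since s_{12} = s_0 = 25, the sequence is periodic with period 12.
The value 24 first appears (with i ≥ 1) at s_7.

7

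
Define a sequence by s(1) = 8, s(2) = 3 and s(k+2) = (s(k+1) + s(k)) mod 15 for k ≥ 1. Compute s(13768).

13

Listing terms: s(1) = 8; s(2) = 3; s(3) = 11; s(4) = 14; s(5) = 10; s(6) = 9; s(7) = 4; s(8) = 13; s(9) = 2; s(10) = 0; s(11) = 2; s(12) = 2; s(13) = 4; s(14) = 6; s(15) = 10; s(16) = 1; s(17) = 11; s(18) = 12; s(19) = 8; s(20) = 5; s(21) = 13; s(22) = 3; s(23) = 1; s(24) = 4; s(25) = 5; s(26) = 9; s(27) = 14; s(28) = 8; s(29) = 7; s(30) = 0; s(31) = 7; s(32) = 7; s(33) = 14; s(34) = 6; s(35) = 5; s(36) = 11; s(37) = 1; s(38) = 12; s(39) = 13; s(40) = 10; s(41) = 8; s(42) = 3.
The sequence repeats with period 40.
So s(13768) = s(1 + ((13768-1) mod 40)) = s(8) = 13.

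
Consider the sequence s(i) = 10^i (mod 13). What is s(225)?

s(1) = 10,  s(2) = 9,  s(3) = 12,  s(4) = 3,  s(5) = 4,  s(6) = 1,  s(7) = 10.
Since s(7) = s(1) = 10, the sequence is periodic with period 6.
(225 - 1) mod 6 = 2, so s(225) = s(3) = 12.

12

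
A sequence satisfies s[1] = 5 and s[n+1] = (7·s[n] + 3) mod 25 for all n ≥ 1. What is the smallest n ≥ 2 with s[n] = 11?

s[1] = 5, s[2] = 13, s[3] = 19, s[4] = 11, s[5] = 5.
The sequence repeats with period 4.
The value 11 first appears (with n ≥ 2) at s[4].

4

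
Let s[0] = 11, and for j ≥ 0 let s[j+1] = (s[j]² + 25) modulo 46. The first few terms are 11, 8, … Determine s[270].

11

s[0] = 11,  s[1] = 8,  s[2] = 43,  s[3] = 34,  s[4] = 31,  s[5] = 20,  s[6] = 11.
The sequence repeats with period 6.
(270 - 0) mod 6 = 0, so s[270] = s[0] = 11.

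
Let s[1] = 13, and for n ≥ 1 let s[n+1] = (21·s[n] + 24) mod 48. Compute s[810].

s[1] = 13; s[2] = 9; s[3] = 21; s[4] = 33; s[5] = 45; s[6] = 9.
Since s[6] = s[2] = 9, the sequence is eventually periodic: after a pre-period of length 1 it cycles with period 4.
For n ≥ 2, s[n] depends only on (n - 2) mod 4. (810 - 2) mod 4 = 0, so s[810] = s[2] = 9.

9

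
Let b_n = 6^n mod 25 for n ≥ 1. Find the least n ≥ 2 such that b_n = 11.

Computing terms: b_1 = 6; b_2 = 11; b_3 = 16; b_4 = 21; b_5 = 1; b_6 = 6.
The sequence repeats with period 5.
The value 11 first appears (with n ≥ 2) at b_2.

2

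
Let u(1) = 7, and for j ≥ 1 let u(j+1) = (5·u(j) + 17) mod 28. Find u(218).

24

Listing terms: u(1) = 7,  u(2) = 24,  u(3) = 25,  u(4) = 2,  u(5) = 27,  u(6) = 12,  u(7) = 21,  u(8) = 10,  u(9) = 11,  u(10) = 16,  u(11) = 13,  u(12) = 26,  u(13) = 7.
Since u(13) = u(1) = 7, the sequence is periodic with period 12.
So u(218) = u(1 + ((218-1) mod 12)) = u(2) = 24.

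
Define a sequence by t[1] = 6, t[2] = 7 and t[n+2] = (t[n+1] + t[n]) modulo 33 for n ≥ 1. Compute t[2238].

29

Listing terms: t[1] = 6,  t[2] = 7,  t[3] = 13,  t[4] = 20,  t[5] = 0,  t[6] = 20,  t[7] = 20,  t[8] = 7,  t[9] = 27,  t[10] = 1,  t[11] = 28,  t[12] = 29,  t[13] = 24,  t[14] = 20,  t[15] = 11,  t[16] = 31,  t[17] = 9,  t[18] = 7,  t[19] = 16,  t[20] = 23,  t[21] = 6,  t[22] = 29,  t[23] = 2,  t[24] = 31,  t[25] = 0,  t[26] = 31,  t[27] = 31,  t[28] = 29,  t[29] = 27,  t[30] = 23,  t[31] = 17,  t[32] = 7,  t[33] = 24,  t[34] = 31,  t[35] = 22,  t[36] = 20,  t[37] = 9,  t[38] = 29,  t[39] = 5,  t[40] = 1,  t[41] = 6,  t[42] = 7.
The sequence repeats with period 40.
(2238 - 1) mod 40 = 37, so t[2238] = t[38] = 29.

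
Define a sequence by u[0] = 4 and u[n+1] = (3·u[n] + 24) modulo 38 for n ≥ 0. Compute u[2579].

Computing terms: u[0] = 4, u[1] = 36, u[2] = 18, u[3] = 2, u[4] = 30, u[5] = 0, u[6] = 24, u[7] = 20, u[8] = 8, u[9] = 10, u[10] = 16, u[11] = 34, u[12] = 12, u[13] = 22, u[14] = 14, u[15] = 28, u[16] = 32, u[17] = 6, u[18] = 4.
The sequence repeats with period 18.
So u[2579] = u[0 + ((2579-0) mod 18)] = u[5] = 0.

0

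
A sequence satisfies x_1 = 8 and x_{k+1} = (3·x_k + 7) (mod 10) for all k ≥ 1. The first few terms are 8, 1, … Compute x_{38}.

1

We have x_1 = 8, x_2 = 1, x_3 = 0, x_4 = 7, x_5 = 8.
Since x_5 = x_1 = 8, the sequence is periodic with period 4.
(38 - 1) mod 4 = 1, so x_{38} = x_2 = 1.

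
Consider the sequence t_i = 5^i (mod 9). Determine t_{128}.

7

Computing terms: t_1 = 5, t_2 = 7, t_3 = 8, t_4 = 4, t_5 = 2, t_6 = 1, t_7 = 5.
Since t_7 = t_1 = 5, the sequence is periodic with period 6.
So t_{128} = t_{1 + ((128-1) mod 6)} = t_2 = 7.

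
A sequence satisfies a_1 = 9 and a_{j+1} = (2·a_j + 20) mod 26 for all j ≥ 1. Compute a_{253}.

22

We have a_1 = 9, a_2 = 12, a_3 = 18, a_4 = 4, a_5 = 2, a_6 = 24, a_7 = 16, a_8 = 0, a_9 = 20, a_{10} = 8, a_{11} = 10, a_{12} = 14, a_{13} = 22, a_{14} = 12.
Since a_{14} = a_2 = 12, the sequence is eventually periodic: after a pre-period of length 1 it cycles with period 12.
For j ≥ 2, a_j depends only on (j - 2) mod 12. (253 - 2) mod 12 = 11, so a_{253} = a_{13} = 22.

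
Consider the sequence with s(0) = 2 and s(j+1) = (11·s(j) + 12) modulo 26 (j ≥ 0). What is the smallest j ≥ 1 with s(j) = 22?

2

Computing terms: s(0) = 2, s(1) = 8, s(2) = 22, s(3) = 20, s(4) = 24, s(5) = 16, s(6) = 6, s(7) = 0, s(8) = 12, s(9) = 14, s(10) = 10, s(11) = 18, s(12) = 2.
Since s(12) = s(0) = 2, the sequence is periodic with period 12.
The value 22 first appears (with j ≥ 1) at s(2).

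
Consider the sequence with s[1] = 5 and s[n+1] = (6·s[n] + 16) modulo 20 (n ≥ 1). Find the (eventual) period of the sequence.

5

Listing terms: s[1] = 5; s[2] = 6; s[3] = 12; s[4] = 8; s[5] = 4; s[6] = 0; s[7] = 16; s[8] = 12.
Since s[8] = s[3] = 12, the sequence is eventually periodic: after a pre-period of length 2 it cycles with period 5.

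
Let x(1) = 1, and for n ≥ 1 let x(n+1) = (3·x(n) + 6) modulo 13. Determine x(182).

9

We have x(1) = 1,  x(2) = 9,  x(3) = 7,  x(4) = 1.
Since x(4) = x(1) = 1, the sequence is periodic with period 3.
(182 - 1) mod 3 = 1, so x(182) = x(2) = 9.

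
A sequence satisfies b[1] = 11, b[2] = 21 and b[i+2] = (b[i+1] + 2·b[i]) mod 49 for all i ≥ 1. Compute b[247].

Computing terms: b[1] = 11, b[2] = 21, b[3] = 43, b[4] = 36, b[5] = 24, b[6] = 47, b[7] = 46, b[8] = 42, b[9] = 36, b[10] = 22, b[11] = 45, b[12] = 40, b[13] = 32, b[14] = 14, b[15] = 29, b[16] = 8, b[17] = 17, b[18] = 33, b[19] = 18, b[20] = 35, b[21] = 22, b[22] = 43, b[23] = 38, b[24] = 26, b[25] = 4, b[26] = 7, b[27] = 15, b[28] = 29, b[29] = 10, b[30] = 19, b[31] = 39, b[32] = 28, b[33] = 8, b[34] = 15, b[35] = 31, b[36] = 12, b[37] = 25, b[38] = 0, b[39] = 1, b[40] = 1, b[41] = 3, b[42] = 5, b[43] = 11, b[44] = 21.
The sequence repeats with period 42.
So b[247] = b[1 + ((247-1) mod 42)] = b[37] = 25.

25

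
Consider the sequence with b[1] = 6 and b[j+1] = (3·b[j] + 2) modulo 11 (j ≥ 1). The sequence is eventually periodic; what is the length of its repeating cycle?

b[1] = 6,  b[2] = 9,  b[3] = 7,  b[4] = 1,  b[5] = 5,  b[6] = 6.
Since b[6] = b[1] = 6, the sequence is periodic with period 5.

5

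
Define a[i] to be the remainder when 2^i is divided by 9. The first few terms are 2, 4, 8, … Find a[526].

a[1] = 2; a[2] = 4; a[3] = 8; a[4] = 7; a[5] = 5; a[6] = 1; a[7] = 2.
The sequence repeats with period 6.
So a[526] = a[1 + ((526-1) mod 6)] = a[4] = 7.

7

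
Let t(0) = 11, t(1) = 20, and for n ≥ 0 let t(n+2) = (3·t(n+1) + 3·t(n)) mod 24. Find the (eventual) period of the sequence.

6

t(0) = 11, t(1) = 20, t(2) = 21, t(3) = 3, t(4) = 0, t(5) = 9, t(6) = 3, t(7) = 12, t(8) = 21, t(9) = 3.
Since (t(8), t(9)) = (t(2), t(3)) = (21, 3) (two consecutive terms determine the rest), the sequence is eventually periodic: after a pre-period of length 2 it cycles with period 6.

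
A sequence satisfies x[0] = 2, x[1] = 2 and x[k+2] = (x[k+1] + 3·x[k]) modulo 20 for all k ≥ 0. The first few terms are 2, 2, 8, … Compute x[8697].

18

We have x[0] = 2, x[1] = 2, x[2] = 8, x[3] = 14, x[4] = 18, x[5] = 0, x[6] = 14, x[7] = 14, x[8] = 16, x[9] = 18, x[10] = 6, x[11] = 0, x[12] = 18, x[13] = 18, x[14] = 12, x[15] = 6, x[16] = 2, x[17] = 0, x[18] = 6, x[19] = 6, x[20] = 4, x[21] = 2, x[22] = 14, x[23] = 0, x[24] = 2, x[25] = 2.
The sequence repeats with period 24.
So x[8697] = x[0 + ((8697-0) mod 24)] = x[9] = 18.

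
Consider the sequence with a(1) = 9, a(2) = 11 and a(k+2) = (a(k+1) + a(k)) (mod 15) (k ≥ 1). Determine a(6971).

11

We have a(1) = 9, a(2) = 11, a(3) = 5, a(4) = 1, a(5) = 6, a(6) = 7, a(7) = 13, a(8) = 5, a(9) = 3, a(10) = 8, a(11) = 11, a(12) = 4, a(13) = 0, a(14) = 4, a(15) = 4, a(16) = 8, a(17) = 12, a(18) = 5, a(19) = 2, a(20) = 7, a(21) = 9, a(22) = 1, a(23) = 10, a(24) = 11, a(25) = 6, a(26) = 2, a(27) = 8, a(28) = 10, a(29) = 3, a(30) = 13, a(31) = 1, a(32) = 14, a(33) = 0, a(34) = 14, a(35) = 14, a(36) = 13, a(37) = 12, a(38) = 10, a(39) = 7, a(40) = 2, a(41) = 9, a(42) = 11.
The sequence repeats with period 40.
So a(6971) = a(1 + ((6971-1) mod 40)) = a(11) = 11.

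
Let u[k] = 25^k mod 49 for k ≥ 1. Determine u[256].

46

We have u[1] = 25; u[2] = 37; u[3] = 43; u[4] = 46; u[5] = 23; u[6] = 36; u[7] = 18; u[8] = 9; u[9] = 29; u[10] = 39; u[11] = 44; u[12] = 22; u[13] = 11; u[14] = 30; u[15] = 15; u[16] = 32; u[17] = 16; u[18] = 8; u[19] = 4; u[20] = 2; u[21] = 1; u[22] = 25.
Since u[22] = u[1] = 25, the sequence is periodic with period 21.
So u[256] = u[1 + ((256-1) mod 21)] = u[4] = 46.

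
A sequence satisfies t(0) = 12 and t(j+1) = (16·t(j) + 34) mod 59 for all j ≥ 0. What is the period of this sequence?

Listing terms: t(0) = 12; t(1) = 49; t(2) = 51; t(3) = 24; t(4) = 5; t(5) = 55; t(6) = 29; t(7) = 26; t(8) = 37; t(9) = 36; t(10) = 20; t(11) = 0; t(12) = 34; t(13) = 47; t(14) = 19; t(15) = 43; t(16) = 14; t(17) = 22; t(18) = 32; t(19) = 15; t(20) = 38; t(21) = 52; t(22) = 40; t(23) = 25; t(24) = 21; t(25) = 16; t(26) = 54; t(27) = 13; t(28) = 6; t(29) = 12.
Since t(29) = t(0) = 12, the sequence is periodic with period 29.

29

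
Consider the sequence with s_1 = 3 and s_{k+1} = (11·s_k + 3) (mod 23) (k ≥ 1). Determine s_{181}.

Computing terms: s_1 = 3; s_2 = 13; s_3 = 8; s_4 = 22; s_5 = 15; s_6 = 7; s_7 = 11; s_8 = 9; s_9 = 10; s_{10} = 21; s_{11} = 4; s_{12} = 1; s_{13} = 14; s_{14} = 19; s_{15} = 5; s_{16} = 12; s_{17} = 20; s_{18} = 16; s_{19} = 18; s_{20} = 17; s_{21} = 6; s_{22} = 0; s_{23} = 3.
Since s_{23} = s_1 = 3, the sequence is periodic with period 22.
(181 - 1) mod 22 = 4, so s_{181} = s_5 = 15.

15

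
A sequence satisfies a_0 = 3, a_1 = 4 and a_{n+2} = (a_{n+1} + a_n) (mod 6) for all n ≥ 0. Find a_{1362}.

1

Listing terms: a_0 = 3; a_1 = 4; a_2 = 1; a_3 = 5; a_4 = 0; a_5 = 5; a_6 = 5; a_7 = 4; a_8 = 3; a_9 = 1; a_{10} = 4; a_{11} = 5; a_{12} = 3; a_{13} = 2; a_{14} = 5; a_{15} = 1; a_{16} = 0; a_{17} = 1; a_{18} = 1; a_{19} = 2; a_{20} = 3; a_{21} = 5; a_{22} = 2; a_{23} = 1; a_{24} = 3; a_{25} = 4.
Since (a_{24}, a_{25}) = (a_0, a_1) = (3, 4) (two consecutive terms determine the rest), the sequence is periodic with period 24.
(1362 - 0) mod 24 = 18, so a_{1362} = a_{18} = 1.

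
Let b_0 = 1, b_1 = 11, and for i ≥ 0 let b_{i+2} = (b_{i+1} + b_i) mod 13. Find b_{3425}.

Computing terms: b_0 = 1,  b_1 = 11,  b_2 = 12,  b_3 = 10,  b_4 = 9,  b_5 = 6,  b_6 = 2,  b_7 = 8,  b_8 = 10,  b_9 = 5,  b_{10} = 2,  b_{11} = 7,  b_{12} = 9,  b_{13} = 3,  b_{14} = 12,  b_{15} = 2,  b_{16} = 1,  b_{17} = 3,  b_{18} = 4,  b_{19} = 7,  b_{20} = 11,  b_{21} = 5,  b_{22} = 3,  b_{23} = 8,  b_{24} = 11,  b_{25} = 6,  b_{26} = 4,  b_{27} = 10,  b_{28} = 1,  b_{29} = 11.
The sequence repeats with period 28.
(3425 - 0) mod 28 = 9, so b_{3425} = b_9 = 5.

5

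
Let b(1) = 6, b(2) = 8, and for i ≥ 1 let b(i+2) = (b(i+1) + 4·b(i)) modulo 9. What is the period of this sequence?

b(1) = 6, b(2) = 8, b(3) = 5, b(4) = 1, b(5) = 3, b(6) = 7, b(7) = 1, b(8) = 2, b(9) = 6, b(10) = 5, b(11) = 2, b(12) = 4, b(13) = 3, b(14) = 1, b(15) = 4, b(16) = 8, b(17) = 6, b(18) = 2, b(19) = 8, b(20) = 7, b(21) = 3, b(22) = 4, b(23) = 7, b(24) = 5, b(25) = 6, b(26) = 8.
The sequence repeats with period 24.

24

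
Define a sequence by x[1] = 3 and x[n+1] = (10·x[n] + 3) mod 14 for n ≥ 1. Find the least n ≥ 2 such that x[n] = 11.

Listing terms: x[1] = 3; x[2] = 5; x[3] = 11; x[4] = 1; x[5] = 13; x[6] = 7; x[7] = 3.
Since x[7] = x[1] = 3, the sequence is periodic with period 6.
The value 11 first appears (with n ≥ 2) at x[3].

3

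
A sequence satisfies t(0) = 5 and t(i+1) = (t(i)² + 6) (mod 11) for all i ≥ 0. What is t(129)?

t(0) = 5; t(1) = 9; t(2) = 10; t(3) = 7; t(4) = 0; t(5) = 6; t(6) = 9.
Since t(6) = t(1) = 9, the sequence is eventually periodic: after a pre-period of length 1 it cycles with period 5.
For i ≥ 1, t(i) depends only on (i - 1) mod 5. (129 - 1) mod 5 = 3, so t(129) = t(4) = 0.

0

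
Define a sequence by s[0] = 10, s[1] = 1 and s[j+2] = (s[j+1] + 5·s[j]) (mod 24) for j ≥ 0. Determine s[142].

Listing terms: s[0] = 10; s[1] = 1; s[2] = 3; s[3] = 8; s[4] = 23; s[5] = 15; s[6] = 10; s[7] = 13; s[8] = 15; s[9] = 8; s[10] = 11; s[11] = 3; s[12] = 10; s[13] = 1.
The sequence repeats with period 12.
So s[142] = s[0 + ((142-0) mod 12)] = s[10] = 11.

11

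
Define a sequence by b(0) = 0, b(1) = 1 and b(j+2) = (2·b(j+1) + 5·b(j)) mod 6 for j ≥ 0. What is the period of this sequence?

6

Listing terms: b(0) = 0; b(1) = 1; b(2) = 2; b(3) = 3; b(4) = 4; b(5) = 5; b(6) = 0; b(7) = 1.
Since (b(6), b(7)) = (b(0), b(1)) = (0, 1) (two consecutive terms determine the rest), the sequence is periodic with period 6.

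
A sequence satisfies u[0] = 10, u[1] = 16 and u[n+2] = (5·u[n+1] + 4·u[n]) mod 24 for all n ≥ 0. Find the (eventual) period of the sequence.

8

Listing terms: u[0] = 10; u[1] = 16; u[2] = 0; u[3] = 16; u[4] = 8; u[5] = 8; u[6] = 0; u[7] = 8; u[8] = 16; u[9] = 16; u[10] = 0.
Since (u[9], u[10]) = (u[1], u[2]) = (16, 0) (two consecutive terms determine the rest), the sequence is eventually periodic: after a pre-period of length 1 it cycles with period 8.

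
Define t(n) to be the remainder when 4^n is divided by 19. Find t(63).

1

We have t(1) = 4, t(2) = 16, t(3) = 7, t(4) = 9, t(5) = 17, t(6) = 11, t(7) = 6, t(8) = 5, t(9) = 1, t(10) = 4.
Since t(10) = t(1) = 4, the sequence is periodic with period 9.
So t(63) = t(1 + ((63-1) mod 9)) = t(9) = 1.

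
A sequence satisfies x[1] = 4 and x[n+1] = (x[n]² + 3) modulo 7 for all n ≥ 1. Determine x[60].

0

x[1] = 4,  x[2] = 5,  x[3] = 0,  x[4] = 3,  x[5] = 5.
Since x[5] = x[2] = 5, the sequence is eventually periodic: after a pre-period of length 1 it cycles with period 3.
For n ≥ 2, x[n] depends only on (n - 2) mod 3. (60 - 2) mod 3 = 1, so x[60] = x[3] = 0.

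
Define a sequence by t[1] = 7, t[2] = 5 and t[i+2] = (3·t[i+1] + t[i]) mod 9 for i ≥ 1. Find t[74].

5

Computing terms: t[1] = 7,  t[2] = 5,  t[3] = 4,  t[4] = 8,  t[5] = 1,  t[6] = 2,  t[7] = 7,  t[8] = 5.
The sequence repeats with period 6.
(74 - 1) mod 6 = 1, so t[74] = t[2] = 5.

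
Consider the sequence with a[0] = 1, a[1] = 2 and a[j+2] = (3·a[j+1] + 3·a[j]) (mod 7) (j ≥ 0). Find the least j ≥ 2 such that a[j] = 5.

Listing terms: a[0] = 1,  a[1] = 2,  a[2] = 2,  a[3] = 5,  a[4] = 0,  a[5] = 1,  a[6] = 3,  a[7] = 5,  a[8] = 3,  a[9] = 3,  a[10] = 4,  a[11] = 0,  a[12] = 5,  a[13] = 1,  a[14] = 4,  a[15] = 1,  a[16] = 1,  a[17] = 6,  a[18] = 0,  a[19] = 4,  a[20] = 5,  a[21] = 6,  a[22] = 5,  a[23] = 5,  a[24] = 2,  a[25] = 0,  a[26] = 6,  a[27] = 4,  a[28] = 2,  a[29] = 4,  a[30] = 4,  a[31] = 3,  a[32] = 0,  a[33] = 2,  a[34] = 6,  a[35] = 3,  a[36] = 6,  a[37] = 6,  a[38] = 1,  a[39] = 0,  a[40] = 3,  a[41] = 2,  a[42] = 1,  a[43] = 2.
The sequence repeats with period 42.
The value 5 first appears (with j ≥ 2) at a[3].

3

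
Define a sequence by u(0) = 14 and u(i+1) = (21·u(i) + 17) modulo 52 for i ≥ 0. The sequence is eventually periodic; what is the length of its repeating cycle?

u(0) = 14,  u(1) = 51,  u(2) = 48,  u(3) = 37,  u(4) = 14.
The sequence repeats with period 4.

4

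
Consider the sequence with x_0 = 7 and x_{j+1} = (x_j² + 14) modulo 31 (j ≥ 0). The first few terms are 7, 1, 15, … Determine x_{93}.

22

x_0 = 7; x_1 = 1; x_2 = 15; x_3 = 22; x_4 = 2; x_5 = 18; x_6 = 28; x_7 = 23; x_8 = 16; x_9 = 22.
Since x_9 = x_3 = 22, the sequence is eventually periodic: after a pre-period of length 3 it cycles with period 6.
For j ≥ 3, x_j depends only on (j - 3) mod 6. (93 - 3) mod 6 = 0, so x_{93} = x_3 = 22.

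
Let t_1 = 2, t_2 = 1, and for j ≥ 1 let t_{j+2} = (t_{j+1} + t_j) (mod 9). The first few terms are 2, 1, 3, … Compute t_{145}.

2

We have t_1 = 2; t_2 = 1; t_3 = 3; t_4 = 4; t_5 = 7; t_6 = 2; t_7 = 0; t_8 = 2; t_9 = 2; t_{10} = 4; t_{11} = 6; t_{12} = 1; t_{13} = 7; t_{14} = 8; t_{15} = 6; t_{16} = 5; t_{17} = 2; t_{18} = 7; t_{19} = 0; t_{20} = 7; t_{21} = 7; t_{22} = 5; t_{23} = 3; t_{24} = 8; t_{25} = 2; t_{26} = 1.
The sequence repeats with period 24.
So t_{145} = t_{1 + ((145-1) mod 24)} = t_1 = 2.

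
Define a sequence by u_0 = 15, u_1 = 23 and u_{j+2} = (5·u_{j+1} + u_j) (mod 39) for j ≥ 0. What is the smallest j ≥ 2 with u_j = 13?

Computing terms: u_0 = 15; u_1 = 23; u_2 = 13; u_3 = 10; u_4 = 24; u_5 = 13; u_6 = 11; u_7 = 29; u_8 = 0; u_9 = 29; u_{10} = 28; u_{11} = 13; u_{12} = 15; u_{13} = 10; u_{14} = 26; u_{15} = 23; u_{16} = 24; u_{17} = 26; u_{18} = 37; u_{19} = 16; u_{20} = 0; u_{21} = 16; u_{22} = 2; u_{23} = 26; u_{24} = 15; u_{25} = 23.
The sequence repeats with period 24.
The value 13 first appears (with j ≥ 2) at u_2.

2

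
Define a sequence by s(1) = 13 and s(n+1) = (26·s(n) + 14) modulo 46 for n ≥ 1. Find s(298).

We have s(1) = 13; s(2) = 30; s(3) = 12; s(4) = 4; s(5) = 26; s(6) = 0; s(7) = 14; s(8) = 10; s(9) = 44; s(10) = 8; s(11) = 38; s(12) = 36; s(13) = 30.
Since s(13) = s(2) = 30, the sequence is eventually periodic: after a pre-period of length 1 it cycles with period 11.
For n ≥ 2, s(n) depends only on (n - 2) mod 11. (298 - 2) mod 11 = 10, so s(298) = s(12) = 36.

36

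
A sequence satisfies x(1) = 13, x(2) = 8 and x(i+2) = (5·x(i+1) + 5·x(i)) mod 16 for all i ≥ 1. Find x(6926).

8

Computing terms: x(1) = 13; x(2) = 8; x(3) = 9; x(4) = 5; x(5) = 6; x(6) = 7; x(7) = 1; x(8) = 8; x(9) = 13; x(10) = 9; x(11) = 14; x(12) = 3; x(13) = 5; x(14) = 8; x(15) = 1; x(16) = 13; x(17) = 6; x(18) = 15; x(19) = 9; x(20) = 8; x(21) = 5; x(22) = 1; x(23) = 14; x(24) = 11; x(25) = 13; x(26) = 8.
The sequence repeats with period 24.
So x(6926) = x(1 + ((6926-1) mod 24)) = x(14) = 8.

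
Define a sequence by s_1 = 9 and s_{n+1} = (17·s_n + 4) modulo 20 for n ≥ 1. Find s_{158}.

Computing terms: s_1 = 9, s_2 = 17, s_3 = 13, s_4 = 5, s_5 = 9.
Since s_5 = s_1 = 9, the sequence is periodic with period 4.
(158 - 1) mod 4 = 1, so s_{158} = s_2 = 17.

17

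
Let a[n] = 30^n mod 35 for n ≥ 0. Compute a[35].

a[0] = 1; a[1] = 30; a[2] = 25; a[3] = 15; a[4] = 30.
Since a[4] = a[1] = 30, the sequence is eventually periodic: after a pre-period of length 1 it cycles with period 3.
For n ≥ 1, a[n] depends only on (n - 1) mod 3. (35 - 1) mod 3 = 1, so a[35] = a[2] = 25.

25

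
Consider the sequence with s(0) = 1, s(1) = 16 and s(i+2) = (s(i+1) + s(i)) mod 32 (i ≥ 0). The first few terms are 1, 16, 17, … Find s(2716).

18

s(0) = 1, s(1) = 16, s(2) = 17, s(3) = 1, s(4) = 18, s(5) = 19, s(6) = 5, s(7) = 24, s(8) = 29, s(9) = 21, s(10) = 18, s(11) = 7, s(12) = 25, s(13) = 0, s(14) = 25, s(15) = 25, s(16) = 18, s(17) = 11, s(18) = 29, s(19) = 8, s(20) = 5, s(21) = 13, s(22) = 18, s(23) = 31, s(24) = 17, s(25) = 16, s(26) = 1, s(27) = 17, s(28) = 18, s(29) = 3, s(30) = 21, s(31) = 24, s(32) = 13, s(33) = 5, s(34) = 18, s(35) = 23, s(36) = 9, s(37) = 0, s(38) = 9, s(39) = 9, s(40) = 18, s(41) = 27, s(42) = 13, s(43) = 8, s(44) = 21, s(45) = 29, s(46) = 18, s(47) = 15, s(48) = 1, s(49) = 16.
The sequence repeats with period 48.
So s(2716) = s(0 + ((2716-0) mod 48)) = s(28) = 18.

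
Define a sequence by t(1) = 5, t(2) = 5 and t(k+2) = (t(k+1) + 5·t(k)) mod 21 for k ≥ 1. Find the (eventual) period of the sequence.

42

Listing terms: t(1) = 5, t(2) = 5, t(3) = 9, t(4) = 13, t(5) = 16, t(6) = 18, t(7) = 14, t(8) = 20, t(9) = 6, t(10) = 1, t(11) = 10, t(12) = 15, t(13) = 2, t(14) = 14, t(15) = 3, t(16) = 10, t(17) = 4, t(18) = 12, t(19) = 11, t(20) = 8, t(21) = 0, t(22) = 19, t(23) = 19, t(24) = 9, t(25) = 20, t(26) = 2, t(27) = 18, t(28) = 7, t(29) = 13, t(30) = 6, t(31) = 8, t(32) = 17, t(33) = 15, t(34) = 16, t(35) = 7, t(36) = 3, t(37) = 17, t(38) = 11, t(39) = 12, t(40) = 4, t(41) = 1, t(42) = 0, t(43) = 5, t(44) = 5.
The sequence repeats with period 42.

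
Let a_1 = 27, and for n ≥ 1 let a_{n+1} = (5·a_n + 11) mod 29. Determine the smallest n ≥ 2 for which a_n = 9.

14

a_1 = 27; a_2 = 1; a_3 = 16; a_4 = 4; a_5 = 2; a_6 = 21; a_7 = 0; a_8 = 11; a_9 = 8; a_{10} = 22; a_{11} = 5; a_{12} = 7; a_{13} = 17; a_{14} = 9; a_{15} = 27.
The sequence repeats with period 14.
The value 9 first appears (with n ≥ 2) at a_{14}.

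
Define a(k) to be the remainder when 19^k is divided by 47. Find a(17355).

35

We have a(1) = 19; a(2) = 32; a(3) = 44; a(4) = 37; a(5) = 45; a(6) = 9; a(7) = 30; a(8) = 6; a(9) = 20; a(10) = 4; a(11) = 29; a(12) = 34; a(13) = 35; a(14) = 7; a(15) = 39; a(16) = 36; a(17) = 26; a(18) = 24; a(19) = 33; a(20) = 16; a(21) = 22; a(22) = 42; a(23) = 46; a(24) = 28; a(25) = 15; a(26) = 3; a(27) = 10; a(28) = 2; a(29) = 38; a(30) = 17; a(31) = 41; a(32) = 27; a(33) = 43; a(34) = 18; a(35) = 13; a(36) = 12; a(37) = 40; a(38) = 8; a(39) = 11; a(40) = 21; a(41) = 23; a(42) = 14; a(43) = 31; a(44) = 25; a(45) = 5; a(46) = 1; a(47) = 19.
The sequence repeats with period 46.
(17355 - 1) mod 46 = 12, so a(17355) = a(13) = 35.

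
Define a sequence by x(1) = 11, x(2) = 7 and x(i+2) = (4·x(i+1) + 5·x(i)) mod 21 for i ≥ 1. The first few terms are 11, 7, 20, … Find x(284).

7

Computing terms: x(1) = 11,  x(2) = 7,  x(3) = 20,  x(4) = 10,  x(5) = 14,  x(6) = 1,  x(7) = 11,  x(8) = 7.
Since (x(7), x(8)) = (x(1), x(2)) = (11, 7) (two consecutive terms determine the rest), the sequence is periodic with period 6.
So x(284) = x(1 + ((284-1) mod 6)) = x(2) = 7.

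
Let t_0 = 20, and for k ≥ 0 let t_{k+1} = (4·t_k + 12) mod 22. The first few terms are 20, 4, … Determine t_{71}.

Computing terms: t_0 = 20,  t_1 = 4,  t_2 = 6,  t_3 = 14,  t_4 = 2,  t_5 = 20.
The sequence repeats with period 5.
So t_{71} = t_{0 + ((71-0) mod 5)} = t_1 = 4.

4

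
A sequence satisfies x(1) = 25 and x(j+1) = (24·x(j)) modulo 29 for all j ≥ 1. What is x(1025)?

We have x(1) = 25; x(2) = 20; x(3) = 16; x(4) = 7; x(5) = 23; x(6) = 1; x(7) = 24; x(8) = 25.
Since x(8) = x(1) = 25, the sequence is periodic with period 7.
So x(1025) = x(1 + ((1025-1) mod 7)) = x(3) = 16.

16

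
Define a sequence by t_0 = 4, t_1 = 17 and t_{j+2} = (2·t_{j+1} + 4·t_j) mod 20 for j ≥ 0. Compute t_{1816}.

We have t_0 = 4; t_1 = 17; t_2 = 10; t_3 = 8; t_4 = 16; t_5 = 4; t_6 = 12; t_7 = 0; t_8 = 8; t_9 = 16.
Since (t_8, t_9) = (t_3, t_4) = (8, 16) (two consecutive terms determine the rest), the sequence is eventually periodic: after a pre-period of length 3 it cycles with period 5.
For j ≥ 3, t_j depends only on (j - 3) mod 5. (1816 - 3) mod 5 = 3, so t_{1816} = t_6 = 12.

12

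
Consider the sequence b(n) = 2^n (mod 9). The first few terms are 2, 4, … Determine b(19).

2

Computing terms: b(1) = 2,  b(2) = 4,  b(3) = 8,  b(4) = 7,  b(5) = 5,  b(6) = 1,  b(7) = 2.
The sequence repeats with period 6.
(19 - 1) mod 6 = 0, so b(19) = b(1) = 2.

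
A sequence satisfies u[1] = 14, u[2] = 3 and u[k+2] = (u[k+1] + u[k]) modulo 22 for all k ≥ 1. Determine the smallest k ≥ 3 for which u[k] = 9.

14

We have u[1] = 14,  u[2] = 3,  u[3] = 17,  u[4] = 20,  u[5] = 15,  u[6] = 13,  u[7] = 6,  u[8] = 19,  u[9] = 3,  u[10] = 0,  u[11] = 3,  u[12] = 3,  u[13] = 6,  u[14] = 9,  u[15] = 15,  u[16] = 2,  u[17] = 17,  u[18] = 19,  u[19] = 14,  u[20] = 11,  u[21] = 3,  u[22] = 14,  u[23] = 17,  u[24] = 9,  u[25] = 4,  u[26] = 13,  u[27] = 17,  u[28] = 8,  u[29] = 3,  u[30] = 11,  u[31] = 14,  u[32] = 3.
The sequence repeats with period 30.
The value 9 first appears (with k ≥ 3) at u[14].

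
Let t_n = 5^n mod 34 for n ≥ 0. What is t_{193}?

5

Listing terms: t_0 = 1, t_1 = 5, t_2 = 25, t_3 = 23, t_4 = 13, t_5 = 31, t_6 = 19, t_7 = 27, t_8 = 33, t_9 = 29, t_{10} = 9, t_{11} = 11, t_{12} = 21, t_{13} = 3, t_{14} = 15, t_{15} = 7, t_{16} = 1.
The sequence repeats with period 16.
(193 - 0) mod 16 = 1, so t_{193} = t_1 = 5.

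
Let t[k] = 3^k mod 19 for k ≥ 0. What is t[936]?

t[0] = 1; t[1] = 3; t[2] = 9; t[3] = 8; t[4] = 5; t[5] = 15; t[6] = 7; t[7] = 2; t[8] = 6; t[9] = 18; t[10] = 16; t[11] = 10; t[12] = 11; t[13] = 14; t[14] = 4; t[15] = 12; t[16] = 17; t[17] = 13; t[18] = 1.
Since t[18] = t[0] = 1, the sequence is periodic with period 18.
(936 - 0) mod 18 = 0, so t[936] = t[0] = 1.

1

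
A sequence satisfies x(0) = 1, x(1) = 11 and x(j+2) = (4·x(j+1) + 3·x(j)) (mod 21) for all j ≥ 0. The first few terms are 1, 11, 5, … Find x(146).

Listing terms: x(0) = 1, x(1) = 11, x(2) = 5, x(3) = 11, x(4) = 17, x(5) = 17, x(6) = 14, x(7) = 2, x(8) = 8, x(9) = 17, x(10) = 8, x(11) = 20, x(12) = 20, x(13) = 14, x(14) = 11, x(15) = 2, x(16) = 20, x(17) = 2, x(18) = 5, x(19) = 5, x(20) = 14, x(21) = 8, x(22) = 11, x(23) = 5.
Since (x(22), x(23)) = (x(1), x(2)) = (11, 5) (two consecutive terms determine the rest), the sequence is eventually periodic: after a pre-period of length 1 it cycles with period 21.
For j ≥ 1, x(j) depends only on (j - 1) mod 21. (146 - 1) mod 21 = 19, so x(146) = x(20) = 14.

14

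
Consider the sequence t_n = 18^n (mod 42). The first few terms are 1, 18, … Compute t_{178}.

18

t_0 = 1, t_1 = 18, t_2 = 30, t_3 = 36, t_4 = 18.
Since t_4 = t_1 = 18, the sequence is eventually periodic: after a pre-period of length 1 it cycles with period 3.
For n ≥ 1, t_n depends only on (n - 1) mod 3. (178 - 1) mod 3 = 0, so t_{178} = t_1 = 18.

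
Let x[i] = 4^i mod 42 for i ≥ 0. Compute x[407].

16

Computing terms: x[0] = 1,  x[1] = 4,  x[2] = 16,  x[3] = 22,  x[4] = 4.
Since x[4] = x[1] = 4, the sequence is eventually periodic: after a pre-period of length 1 it cycles with period 3.
For i ≥ 1, x[i] depends only on (i - 1) mod 3. (407 - 1) mod 3 = 1, so x[407] = x[2] = 16.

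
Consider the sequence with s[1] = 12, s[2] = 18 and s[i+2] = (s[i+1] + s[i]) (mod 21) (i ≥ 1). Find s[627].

We have s[1] = 12, s[2] = 18, s[3] = 9, s[4] = 6, s[5] = 15, s[6] = 0, s[7] = 15, s[8] = 15, s[9] = 9, s[10] = 3, s[11] = 12, s[12] = 15, s[13] = 6, s[14] = 0, s[15] = 6, s[16] = 6, s[17] = 12, s[18] = 18.
The sequence repeats with period 16.
So s[627] = s[1 + ((627-1) mod 16)] = s[3] = 9.

9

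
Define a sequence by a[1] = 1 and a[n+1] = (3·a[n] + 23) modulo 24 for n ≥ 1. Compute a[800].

a[1] = 1, a[2] = 2, a[3] = 5, a[4] = 14, a[5] = 17, a[6] = 2.
Since a[6] = a[2] = 2, the sequence is eventually periodic: after a pre-period of length 1 it cycles with period 4.
For n ≥ 2, a[n] depends only on (n - 2) mod 4. (800 - 2) mod 4 = 2, so a[800] = a[4] = 14.

14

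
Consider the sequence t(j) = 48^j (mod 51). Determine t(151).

t(1) = 48, t(2) = 9, t(3) = 24, t(4) = 30, t(5) = 12, t(6) = 15, t(7) = 6, t(8) = 33, t(9) = 3, t(10) = 42, t(11) = 27, t(12) = 21, t(13) = 39, t(14) = 36, t(15) = 45, t(16) = 18, t(17) = 48.
Since t(17) = t(1) = 48, the sequence is periodic with period 16.
(151 - 1) mod 16 = 6, so t(151) = t(7) = 6.

6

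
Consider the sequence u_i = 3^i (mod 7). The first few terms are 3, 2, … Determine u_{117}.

Listing terms: u_1 = 3,  u_2 = 2,  u_3 = 6,  u_4 = 4,  u_5 = 5,  u_6 = 1,  u_7 = 3.
The sequence repeats with period 6.
So u_{117} = u_{1 + ((117-1) mod 6)} = u_3 = 6.

6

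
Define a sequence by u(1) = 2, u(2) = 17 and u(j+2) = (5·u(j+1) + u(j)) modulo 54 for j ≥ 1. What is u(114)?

Computing terms: u(1) = 2, u(2) = 17, u(3) = 33, u(4) = 20, u(5) = 25, u(6) = 37, u(7) = 48, u(8) = 7, u(9) = 29, u(10) = 44, u(11) = 33, u(12) = 47, u(13) = 52, u(14) = 37, u(15) = 21, u(16) = 34, u(17) = 29, u(18) = 17, u(19) = 6, u(20) = 47, u(21) = 25, u(22) = 10, u(23) = 21, u(24) = 7, u(25) = 2, u(26) = 17.
Since (u(25), u(26)) = (u(1), u(2)) = (2, 17) (two consecutive terms determine the rest), the sequence is periodic with period 24.
(114 - 1) mod 24 = 17, so u(114) = u(18) = 17.

17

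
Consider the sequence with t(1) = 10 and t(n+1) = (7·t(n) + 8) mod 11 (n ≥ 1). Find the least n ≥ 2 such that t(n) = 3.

4

We have t(1) = 10,  t(2) = 1,  t(3) = 4,  t(4) = 3,  t(5) = 7,  t(6) = 2,  t(7) = 0,  t(8) = 8,  t(9) = 9,  t(10) = 5,  t(11) = 10.
Since t(11) = t(1) = 10, the sequence is periodic with period 10.
The value 3 first appears (with n ≥ 2) at t(4).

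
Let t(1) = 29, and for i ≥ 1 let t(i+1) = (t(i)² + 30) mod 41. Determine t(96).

34

We have t(1) = 29; t(2) = 10; t(3) = 7; t(4) = 38; t(5) = 39; t(6) = 34; t(7) = 38.
Since t(7) = t(4) = 38, the sequence is eventually periodic: after a pre-period of length 3 it cycles with period 3.
For i ≥ 4, t(i) depends only on (i - 4) mod 3. (96 - 4) mod 3 = 2, so t(96) = t(6) = 34.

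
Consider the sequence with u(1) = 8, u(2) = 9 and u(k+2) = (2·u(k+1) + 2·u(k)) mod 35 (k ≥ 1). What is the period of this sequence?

48

We have u(1) = 8,  u(2) = 9,  u(3) = 34,  u(4) = 16,  u(5) = 30,  u(6) = 22,  u(7) = 34,  u(8) = 7,  u(9) = 12,  u(10) = 3,  u(11) = 30,  u(12) = 31,  u(13) = 17,  u(14) = 26,  u(15) = 16,  u(16) = 14,  u(17) = 25,  u(18) = 8,  u(19) = 31,  u(20) = 8,  u(21) = 8,  u(22) = 32,  u(23) = 10,  u(24) = 14,  u(25) = 13,  u(26) = 19,  u(27) = 29,  u(28) = 26,  u(29) = 5,  u(30) = 27,  u(31) = 29,  u(32) = 7,  u(33) = 2,  u(34) = 18,  u(35) = 5,  u(36) = 11,  u(37) = 32,  u(38) = 16,  u(39) = 26,  u(40) = 14,  u(41) = 10,  u(42) = 13,  u(43) = 11,  u(44) = 13,  u(45) = 13,  u(46) = 17,  u(47) = 25,  u(48) = 14,  u(49) = 8,  u(50) = 9.
Since (u(49), u(50)) = (u(1), u(2)) = (8, 9) (two consecutive terms determine the rest), the sequence is periodic with period 48.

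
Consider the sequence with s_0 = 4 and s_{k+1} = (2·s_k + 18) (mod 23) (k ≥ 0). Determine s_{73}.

We have s_0 = 4, s_1 = 3, s_2 = 1, s_3 = 20, s_4 = 12, s_5 = 19, s_6 = 10, s_7 = 15, s_8 = 2, s_9 = 22, s_{10} = 16, s_{11} = 4.
The sequence repeats with period 11.
So s_{73} = s_{0 + ((73-0) mod 11)} = s_7 = 15.

15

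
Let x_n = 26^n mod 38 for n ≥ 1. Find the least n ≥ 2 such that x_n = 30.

We have x_1 = 26, x_2 = 30, x_3 = 20, x_4 = 26.
Since x_4 = x_1 = 26, the sequence is periodic with period 3.
The value 30 first appears (with n ≥ 2) at x_2.

2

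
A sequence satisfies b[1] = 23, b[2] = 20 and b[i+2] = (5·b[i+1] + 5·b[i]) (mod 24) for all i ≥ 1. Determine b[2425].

Computing terms: b[1] = 23,  b[2] = 20,  b[3] = 23,  b[4] = 23,  b[5] = 14,  b[6] = 17,  b[7] = 11,  b[8] = 20,  b[9] = 11,  b[10] = 11,  b[11] = 14,  b[12] = 5,  b[13] = 23,  b[14] = 20.
The sequence repeats with period 12.
(2425 - 1) mod 12 = 0, so b[2425] = b[1] = 23.

23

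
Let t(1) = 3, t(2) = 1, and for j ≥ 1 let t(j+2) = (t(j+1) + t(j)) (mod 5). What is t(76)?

Computing terms: t(1) = 3, t(2) = 1, t(3) = 4, t(4) = 0, t(5) = 4, t(6) = 4, t(7) = 3, t(8) = 2, t(9) = 0, t(10) = 2, t(11) = 2, t(12) = 4, t(13) = 1, t(14) = 0, t(15) = 1, t(16) = 1, t(17) = 2, t(18) = 3, t(19) = 0, t(20) = 3, t(21) = 3, t(22) = 1.
The sequence repeats with period 20.
(76 - 1) mod 20 = 15, so t(76) = t(16) = 1.

1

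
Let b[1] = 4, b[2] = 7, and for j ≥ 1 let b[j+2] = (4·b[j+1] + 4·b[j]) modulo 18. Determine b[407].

10

Listing terms: b[1] = 4, b[2] = 7, b[3] = 8, b[4] = 6, b[5] = 2, b[6] = 14, b[7] = 10, b[8] = 6, b[9] = 10, b[10] = 10, b[11] = 8, b[12] = 0, b[13] = 14, b[14] = 2, b[15] = 10, b[16] = 12, b[17] = 16, b[18] = 4, b[19] = 8, b[20] = 12, b[21] = 8, b[22] = 8, b[23] = 10, b[24] = 0, b[25] = 4, b[26] = 16, b[27] = 8, b[28] = 6.
Since (b[27], b[28]) = (b[3], b[4]) = (8, 6) (two consecutive terms determine the rest), the sequence is eventually periodic: after a pre-period of length 2 it cycles with period 24.
For j ≥ 3, b[j] depends only on (j - 3) mod 24. (407 - 3) mod 24 = 20, so b[407] = b[23] = 10.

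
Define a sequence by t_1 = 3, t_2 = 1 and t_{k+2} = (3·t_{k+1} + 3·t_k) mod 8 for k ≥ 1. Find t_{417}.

We have t_1 = 3,  t_2 = 1,  t_3 = 4,  t_4 = 7,  t_5 = 1,  t_6 = 0,  t_7 = 3,  t_8 = 1.
The sequence repeats with period 6.
So t_{417} = t_{1 + ((417-1) mod 6)} = t_3 = 4.

4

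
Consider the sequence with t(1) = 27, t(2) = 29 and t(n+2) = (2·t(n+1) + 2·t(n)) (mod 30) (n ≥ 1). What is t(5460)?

Computing terms: t(1) = 27,  t(2) = 29,  t(3) = 22,  t(4) = 12,  t(5) = 8,  t(6) = 10,  t(7) = 6,  t(8) = 2,  t(9) = 16,  t(10) = 6,  t(11) = 14,  t(12) = 10,  t(13) = 18,  t(14) = 26,  t(15) = 28,  t(16) = 18,  t(17) = 2,  t(18) = 10,  t(19) = 24,  t(20) = 8,  t(21) = 4,  t(22) = 24,  t(23) = 26,  t(24) = 10,  t(25) = 12,  t(26) = 14,  t(27) = 22,  t(28) = 12.
Since (t(27), t(28)) = (t(3), t(4)) = (22, 12) (two consecutive terms determine the rest), the sequence is eventually periodic: after a pre-period of length 2 it cycles with period 24.
For n ≥ 3, t(n) depends only on (n - 3) mod 24. (5460 - 3) mod 24 = 9, so t(5460) = t(12) = 10.

10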